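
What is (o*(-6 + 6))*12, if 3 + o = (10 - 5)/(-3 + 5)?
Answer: 0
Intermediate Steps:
o = -1/2 (o = -3 + (10 - 5)/(-3 + 5) = -3 + 5/2 = -1/2 ≈ -0.50000)
(o*(-6 + 6))*12 = -(-6 + 6)/2*12 = -1/2*0*12 = 0*12 = 0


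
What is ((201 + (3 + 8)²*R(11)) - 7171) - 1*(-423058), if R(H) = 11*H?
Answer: 430729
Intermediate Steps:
((201 + (3 + 8)²*R(11)) - 7171) - 1*(-423058) = ((201 + (3 + 8)²*(11*11)) - 7171) - 1*(-423058) = ((201 + 11²*121) - 7171) + 423058 = ((201 + 121*121) - 7171) + 423058 = ((201 + 14641) - 7171) + 423058 = (14842 - 7171) + 423058 = 7671 + 423058 = 430729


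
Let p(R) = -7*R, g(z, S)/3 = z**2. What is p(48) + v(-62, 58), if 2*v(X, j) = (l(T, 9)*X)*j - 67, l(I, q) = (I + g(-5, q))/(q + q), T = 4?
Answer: -148693/18 ≈ -8260.7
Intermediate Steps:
g(z, S) = 3*z**2
l(I, q) = (75 + I)/(2*q) (l(I, q) = (I + 3*(-5)**2)/(q + q) = (I + 3*25)/((2*q)) = (I + 75)*(1/(2*q)) = (75 + I)*(1/(2*q)) = (75 + I)/(2*q))
v(X, j) = -67/2 + 79*X*j/36 (v(X, j) = ((((1/2)*(75 + 4)/9)*X)*j - 67)/2 = ((((1/2)*(1/9)*79)*X)*j - 67)/2 = ((79*X/18)*j - 67)/2 = (79*X*j/18 - 67)/2 = (-67 + 79*X*j/18)/2 = -67/2 + 79*X*j/36)
p(48) + v(-62, 58) = -7*48 + (-67/2 + (79/36)*(-62)*58) = -336 + (-67/2 - 71021/9) = -336 - 142645/18 = -148693/18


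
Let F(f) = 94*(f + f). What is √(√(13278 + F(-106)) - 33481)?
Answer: √(-33481 + 5*I*√266) ≈ 0.223 + 182.98*I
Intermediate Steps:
F(f) = 188*f (F(f) = 94*(2*f) = 188*f)
√(√(13278 + F(-106)) - 33481) = √(√(13278 + 188*(-106)) - 33481) = √(√(13278 - 19928) - 33481) = √(√(-6650) - 33481) = √(5*I*√266 - 33481) = √(-33481 + 5*I*√266)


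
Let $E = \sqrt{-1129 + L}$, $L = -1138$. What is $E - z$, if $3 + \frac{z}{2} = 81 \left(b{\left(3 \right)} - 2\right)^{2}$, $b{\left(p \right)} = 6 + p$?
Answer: $-7932 + i \sqrt{2267} \approx -7932.0 + 47.613 i$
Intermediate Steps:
$z = 7932$ ($z = -6 + 2 \cdot 81 \left(\left(6 + 3\right) - 2\right)^{2} = -6 + 2 \cdot 81 \left(9 - 2\right)^{2} = -6 + 2 \cdot 81 \cdot 7^{2} = -6 + 2 \cdot 81 \cdot 49 = -6 + 2 \cdot 3969 = -6 + 7938 = 7932$)
$E = i \sqrt{2267}$ ($E = \sqrt{-1129 - 1138} = \sqrt{-2267} = i \sqrt{2267} \approx 47.613 i$)
$E - z = i \sqrt{2267} - 7932 = -7932 + i \sqrt{2267}$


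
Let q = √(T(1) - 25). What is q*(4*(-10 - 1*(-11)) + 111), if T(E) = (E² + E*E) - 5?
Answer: 230*I*√7 ≈ 608.52*I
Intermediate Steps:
T(E) = -5 + 2*E² (T(E) = (E² + E²) - 5 = 2*E² - 5 = -5 + 2*E²)
q = 2*I*√7 (q = √((-5 + 2*1²) - 25) = √((-5 + 2*1) - 25) = √((-5 + 2) - 25) = √(-3 - 25) = √(-28) = 2*I*√7 ≈ 5.2915*I)
q*(4*(-10 - 1*(-11)) + 111) = (2*I*√7)*(4*(-10 - 1*(-11)) + 111) = (2*I*√7)*(4*(-10 + 11) + 111) = (2*I*√7)*(4*1 + 111) = (2*I*√7)*(4 + 111) = (2*I*√7)*115 = 230*I*√7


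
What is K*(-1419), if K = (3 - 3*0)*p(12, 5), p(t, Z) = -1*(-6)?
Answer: -25542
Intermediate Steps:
p(t, Z) = 6
K = 18 (K = (3 - 3*0)*6 = (3 + 0)*6 = 3*6 = 18)
K*(-1419) = 18*(-1419) = -25542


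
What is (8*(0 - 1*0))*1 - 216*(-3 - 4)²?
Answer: -10584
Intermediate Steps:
(8*(0 - 1*0))*1 - 216*(-3 - 4)² = (8*(0 + 0))*1 - 216*(-7)² = (8*0)*1 - 216*49 = 0*1 - 10584 = 0 - 10584 = -10584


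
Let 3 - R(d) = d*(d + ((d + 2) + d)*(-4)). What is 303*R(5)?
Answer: 66054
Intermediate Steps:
R(d) = 3 - d*(-8 - 7*d) (R(d) = 3 - d*(d + ((d + 2) + d)*(-4)) = 3 - d*(d + ((2 + d) + d)*(-4)) = 3 - d*(d + (2 + 2*d)*(-4)) = 3 - d*(d + (-8 - 8*d)) = 3 - d*(-8 - 7*d))
303*R(5) = 303*(3 + 7*5² + 8*5) = 303*(3 + 7*25 + 40) = 303*(3 + 175 + 40) = 303*218 = 66054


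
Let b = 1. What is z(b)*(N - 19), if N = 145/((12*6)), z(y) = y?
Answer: -1223/72 ≈ -16.986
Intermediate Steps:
N = 145/72 ≈ 2.0139
z(b)*(N - 19) = 1*(145/72 - 19) = 1*(-1223/72) = -1223/72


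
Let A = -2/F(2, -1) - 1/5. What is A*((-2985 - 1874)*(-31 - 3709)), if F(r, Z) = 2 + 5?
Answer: -61787044/7 ≈ -8.8267e+6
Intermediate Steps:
F(r, Z) = 7
A = -17/35 (A = -2/7 - 1/5 = -2*⅐ - 1*⅕ = -2/7 - ⅕ = -17/35 ≈ -0.48571)
A*((-2985 - 1874)*(-31 - 3709)) = -17*(-2985 - 1874)*(-31 - 3709)/35 = -(-82603)*(-3740)/35 = -17/35*18172660 = -61787044/7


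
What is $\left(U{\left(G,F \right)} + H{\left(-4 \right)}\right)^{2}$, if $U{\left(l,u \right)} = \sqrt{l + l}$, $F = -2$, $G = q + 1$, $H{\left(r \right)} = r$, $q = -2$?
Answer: $\left(4 - i \sqrt{2}\right)^{2} \approx 14.0 - 11.314 i$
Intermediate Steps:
$G = -1$ ($G = -2 + 1 = -1$)
$U{\left(l,u \right)} = \sqrt{2} \sqrt{l}$ ($U{\left(l,u \right)} = \sqrt{2 l} = \sqrt{2} \sqrt{l}$)
$\left(U{\left(G,F \right)} + H{\left(-4 \right)}\right)^{2} = \left(\sqrt{2} \sqrt{-1} - 4\right)^{2} = \left(\sqrt{2} i - 4\right)^{2} = \left(i \sqrt{2} - 4\right)^{2} = \left(-4 + i \sqrt{2}\right)^{2}$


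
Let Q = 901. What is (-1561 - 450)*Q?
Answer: -1811911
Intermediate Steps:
(-1561 - 450)*Q = (-1561 - 450)*901 = -2011*901 = -1811911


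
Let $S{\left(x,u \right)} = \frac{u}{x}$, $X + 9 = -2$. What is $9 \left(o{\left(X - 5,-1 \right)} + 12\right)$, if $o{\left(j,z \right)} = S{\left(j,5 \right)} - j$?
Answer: $\frac{3987}{16} \approx 249.19$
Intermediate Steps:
$X = -11$ ($X = -9 - 2 = -11$)
$o{\left(j,z \right)} = - j + \frac{5}{j}$ ($o{\left(j,z \right)} = \frac{5}{j} - j = - j + \frac{5}{j}$)
$9 \left(o{\left(X - 5,-1 \right)} + 12\right) = 9 \left(\left(- (-11 - 5) + \frac{5}{-11 - 5}\right) + 12\right) = 9 \left(\left(\left(-1\right) \left(-16\right) + \frac{5}{-16}\right) + 12\right) = 9 \left(\left(16 + 5 \left(- \frac{1}{16}\right)\right) + 12\right) = 9 \left(\left(16 - \frac{5}{16}\right) + 12\right) = 9 \left(\frac{251}{16} + 12\right) = 9 \cdot \frac{443}{16} = \frac{3987}{16}$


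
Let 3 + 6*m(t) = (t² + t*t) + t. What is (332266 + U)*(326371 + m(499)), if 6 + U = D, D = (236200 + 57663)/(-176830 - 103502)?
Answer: 19068849384792239/140166 ≈ 1.3604e+11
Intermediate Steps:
D = -293863/280332 (D = 293863/(-280332) = 293863*(-1/280332) = -293863/280332 ≈ -1.0483)
U = -1975855/280332 (U = -6 - 293863/280332 = -1975855/280332 ≈ -7.0483)
m(t) = -½ + t²/3 + t/6 (m(t) = -½ + ((t² + t*t) + t)/6 = -½ + ((t² + t²) + t)/6 = -½ + (2*t² + t)/6 = -½ + (t + 2*t²)/6 = -½ + (t²/3 + t/6) = -½ + t²/3 + t/6)
(332266 + U)*(326371 + m(499)) = (332266 - 1975855/280332)*(326371 + (-½ + (⅓)*499² + (⅙)*499)) = 93142816457*(326371 + (-½ + (⅓)*249001 + 499/6))/280332 = 93142816457*(326371 + (-½ + 249001/3 + 499/6))/280332 = 93142816457*(326371 + 83083)/280332 = (93142816457/280332)*409454 = 19068849384792239/140166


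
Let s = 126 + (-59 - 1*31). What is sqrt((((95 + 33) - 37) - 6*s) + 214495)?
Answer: sqrt(214370) ≈ 463.00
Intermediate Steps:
s = 36 (s = 126 + (-59 - 31) = 126 - 90 = 36)
sqrt((((95 + 33) - 37) - 6*s) + 214495) = sqrt((((95 + 33) - 37) - 6*36) + 214495) = sqrt(((128 - 37) - 216) + 214495) = sqrt((91 - 216) + 214495) = sqrt(-125 + 214495) = sqrt(214370)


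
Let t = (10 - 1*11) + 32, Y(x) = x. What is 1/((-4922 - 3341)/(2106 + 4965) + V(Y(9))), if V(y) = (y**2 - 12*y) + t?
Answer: 7071/20021 ≈ 0.35318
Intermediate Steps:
t = 31 (t = (10 - 11) + 32 = -1 + 32 = 31)
V(y) = 31 + y**2 - 12*y (V(y) = (y**2 - 12*y) + 31 = 31 + y**2 - 12*y)
1/((-4922 - 3341)/(2106 + 4965) + V(Y(9))) = 1/((-4922 - 3341)/(2106 + 4965) + (31 + 9**2 - 12*9)) = 1/(-8263/7071 + (31 + 81 - 108)) = 1/(-8263*1/7071 + 4) = 1/(-8263/7071 + 4) = 1/(20021/7071) = 7071/20021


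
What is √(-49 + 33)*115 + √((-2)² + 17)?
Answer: √21 + 460*I ≈ 4.5826 + 460.0*I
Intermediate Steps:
√(-49 + 33)*115 + √((-2)² + 17) = √(-16)*115 + √(4 + 17) = (4*I)*115 + √21 = 460*I + √21 = √21 + 460*I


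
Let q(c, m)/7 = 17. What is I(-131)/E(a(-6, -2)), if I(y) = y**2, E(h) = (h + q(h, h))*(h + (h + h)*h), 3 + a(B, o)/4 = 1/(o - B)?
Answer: 17161/24948 ≈ 0.68787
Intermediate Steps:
q(c, m) = 119 (q(c, m) = 7*17 = 119)
a(B, o) = -12 + 4/(o - B)
E(h) = (119 + h)*(h + 2*h**2) (E(h) = (h + 119)*(h + (h + h)*h) = (119 + h)*(h + (2*h)*h) = (119 + h)*(h + 2*h**2))
I(-131)/E(a(-6, -2)) = (-131)**2/(((4*(-1 - 3*(-6) + 3*(-2))/(-6 - 1*(-2)))*(119 + 2*(4*(-1 - 3*(-6) + 3*(-2))/(-6 - 1*(-2)))**2 + 239*(4*(-1 - 3*(-6) + 3*(-2))/(-6 - 1*(-2)))))) = 17161/(((4*(-1 + 18 - 6)/(-6 + 2))*(119 + 2*(4*(-1 + 18 - 6)/(-6 + 2))**2 + 239*(4*(-1 + 18 - 6)/(-6 + 2))))) = 17161/(((4*11/(-4))*(119 + 2*(4*11/(-4))**2 + 239*(4*11/(-4))))) = 17161/(((4*(-1/4)*11)*(119 + 2*(4*(-1/4)*11)**2 + 239*(4*(-1/4)*11)))) = 17161/((-11*(119 + 2*(-11)**2 + 239*(-11)))) = 17161/((-11*(119 + 2*121 - 2629))) = 17161/((-11*(119 + 242 - 2629))) = 17161/((-11*(-2268))) = 17161/24948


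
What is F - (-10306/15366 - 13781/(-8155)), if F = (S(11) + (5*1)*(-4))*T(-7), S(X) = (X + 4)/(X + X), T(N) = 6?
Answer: -80587376663/689203515 ≈ -116.93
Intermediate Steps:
S(X) = (4 + X)/(2*X) (S(X) = (4 + X)/((2*X)) = (4 + X)*(1/(2*X)) = (4 + X)/(2*X))
F = -1275/11 (F = ((½)*(4 + 11)/11 + (5*1)*(-4))*6 = ((½)*(1/11)*15 + 5*(-4))*6 = (15/22 - 20)*6 = -425/22*6 = -1275/11 ≈ -115.91)
F - (-10306/15366 - 13781/(-8155)) = -1275/11 - (-10306/15366 - 13781/(-8155)) = -1275/11 - (-10306*1/15366 - 13781*(-1/8155)) = -1275/11 - (-5153/7683 + 13781/8155) = -1275/11 - 1*63856708/62654865 = -1275/11 - 63856708/62654865 = -80587376663/689203515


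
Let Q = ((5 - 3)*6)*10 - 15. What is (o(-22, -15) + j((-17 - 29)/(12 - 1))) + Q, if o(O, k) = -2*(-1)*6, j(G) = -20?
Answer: 97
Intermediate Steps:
Q = 105 (Q = (2*6)*10 - 15 = 12*10 - 15 = 120 - 15 = 105)
o(O, k) = 12 (o(O, k) = 2*6 = 12)
(o(-22, -15) + j((-17 - 29)/(12 - 1))) + Q = (12 - 20) + 105 = -8 + 105 = 97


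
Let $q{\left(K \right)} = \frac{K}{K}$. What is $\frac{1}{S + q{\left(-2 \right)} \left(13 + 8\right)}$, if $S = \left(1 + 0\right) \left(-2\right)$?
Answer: $\frac{1}{19} \approx 0.052632$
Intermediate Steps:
$q{\left(K \right)} = 1$
$S = -2$ ($S = 1 \left(-2\right) = -2$)
$\frac{1}{S + q{\left(-2 \right)} \left(13 + 8\right)} = \frac{1}{-2 + 1 \left(13 + 8\right)} = \frac{1}{-2 + 1 \cdot 21} = \frac{1}{-2 + 21} = \frac{1}{19}$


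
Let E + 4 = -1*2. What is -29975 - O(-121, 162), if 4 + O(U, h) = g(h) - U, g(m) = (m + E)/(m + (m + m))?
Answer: -2437478/81 ≈ -30092.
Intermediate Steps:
E = -6 (E = -4 - 1*2 = -4 - 2 = -6)
g(m) = (-6 + m)/(3*m) (g(m) = (m - 6)/(m + (m + m)) = (-6 + m)/(m + 2*m) = (-6 + m)/((3*m)) = (-6 + m)*(1/(3*m)) = (-6 + m)/(3*m))
O(U, h) = -4 - U + (-6 + h)/(3*h) (O(U, h) = -4 + ((-6 + h)/(3*h) - U) = -4 + (-U + (-6 + h)/(3*h)) = -4 - U + (-6 + h)/(3*h))
-29975 - O(-121, 162) = -29975 - (-11/3 - 1*(-121) - 2/162) = -29975 - (-11/3 + 121 - 2*1/162) = -29975 - (-11/3 + 121 - 1/81) = -29975 - 1*9503/81 = -29975 - 9503/81 = -2437478/81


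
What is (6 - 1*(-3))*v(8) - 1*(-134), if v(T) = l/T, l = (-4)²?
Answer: 152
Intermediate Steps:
l = 16
v(T) = 16/T
(6 - 1*(-3))*v(8) - 1*(-134) = (6 - 1*(-3))*(16/8) - 1*(-134) = (6 + 3)*(16*(⅛)) + 134 = 9*2 + 134 = 18 + 134 = 152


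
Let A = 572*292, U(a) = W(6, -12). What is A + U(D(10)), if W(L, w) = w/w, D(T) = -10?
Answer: 167025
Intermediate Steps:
W(L, w) = 1
U(a) = 1
A = 167024
A + U(D(10)) = 167024 + 1 = 167025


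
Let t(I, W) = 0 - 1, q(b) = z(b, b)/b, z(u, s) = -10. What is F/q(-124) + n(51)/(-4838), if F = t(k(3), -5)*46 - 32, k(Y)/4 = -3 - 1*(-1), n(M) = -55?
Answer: -23396293/24190 ≈ -967.19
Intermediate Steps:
k(Y) = -8 (k(Y) = 4*(-3 - 1*(-1)) = 4*(-3 + 1) = 4*(-2) = -8)
q(b) = -10/b
t(I, W) = -1
F = -78 (F = -1*46 - 32 = -46 - 32 = -78)
F/q(-124) + n(51)/(-4838) = -78/((-10/(-124))) - 55/(-4838) = -78/((-10*(-1/124))) - 55*(-1/4838) = -78/5/62 + 55/4838 = -78*62/5 + 55/4838 = -4836/5 + 55/4838 = -23396293/24190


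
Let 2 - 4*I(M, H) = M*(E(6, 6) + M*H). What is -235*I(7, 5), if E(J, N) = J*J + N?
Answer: 126195/4 ≈ 31549.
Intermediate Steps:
E(J, N) = N + J**2 (E(J, N) = J**2 + N = N + J**2)
I(M, H) = 1/2 - M*(42 + H*M)/4 (I(M, H) = 1/2 - M*((6 + 6**2) + M*H)/4 = 1/2 - M*((6 + 36) + H*M)/4 = 1/2 - M*(42 + H*M)/4)
-235*I(7, 5) = -235*(1/2 - 21/2*7 - 1/4*5*7**2) = -235*(1/2 - 147/2 - 1/4*5*49) = -235*(1/2 - 147/2 - 245/4) = -235*(-537/4) = 126195/4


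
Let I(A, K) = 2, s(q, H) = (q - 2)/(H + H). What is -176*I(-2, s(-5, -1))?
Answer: -352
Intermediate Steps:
s(q, H) = (-2 + q)/(2*H) (s(q, H) = (-2 + q)/((2*H)) = (-2 + q)*(1/(2*H)) = (-2 + q)/(2*H))
-176*I(-2, s(-5, -1)) = -176*2 = -352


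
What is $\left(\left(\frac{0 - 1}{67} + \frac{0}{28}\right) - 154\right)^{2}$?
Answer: $\frac{106481761}{4489} \approx 23721.0$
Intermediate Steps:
$\left(\left(\frac{0 - 1}{67} + \frac{0}{28}\right) - 154\right)^{2} = \left(\left(\left(0 - 1\right) \frac{1}{67} + 0 \cdot \frac{1}{28}\right) - 154\right)^{2} = \left(\left(\left(-1\right) \frac{1}{67} + 0\right) - 154\right)^{2} = \left(\left(- \frac{1}{67} + 0\right) - 154\right)^{2} = \left(- \frac{1}{67} - 154\right)^{2} = \left(- \frac{10319}{67}\right)^{2} = \frac{106481761}{4489}$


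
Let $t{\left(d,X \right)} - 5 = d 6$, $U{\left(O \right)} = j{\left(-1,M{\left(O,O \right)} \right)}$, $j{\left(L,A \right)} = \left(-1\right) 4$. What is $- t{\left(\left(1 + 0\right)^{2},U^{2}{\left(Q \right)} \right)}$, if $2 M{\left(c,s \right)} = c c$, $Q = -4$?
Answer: $-11$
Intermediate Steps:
$M{\left(c,s \right)} = \frac{c^{2}}{2}$ ($M{\left(c,s \right)} = \frac{c c}{2} = \frac{c^{2}}{2}$)
$j{\left(L,A \right)} = -4$
$U{\left(O \right)} = -4$
$t{\left(d,X \right)} = 5 + 6 d$ ($t{\left(d,X \right)} = 5 + d 6 = 5 + 6 d$)
$- t{\left(\left(1 + 0\right)^{2},U^{2}{\left(Q \right)} \right)} = - (5 + 6 \left(1 + 0\right)^{2}) = - (5 + 6 \cdot 1^{2}) = - (5 + 6 \cdot 1) = - (5 + 6) = \left(-1\right) 11 = -11$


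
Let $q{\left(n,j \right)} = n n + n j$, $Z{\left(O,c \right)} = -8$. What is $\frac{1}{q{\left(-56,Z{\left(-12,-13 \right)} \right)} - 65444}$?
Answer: $- \frac{1}{61860} \approx -1.6166 \cdot 10^{-5}$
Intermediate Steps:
$q{\left(n,j \right)} = n^{2} + j n$
$\frac{1}{q{\left(-56,Z{\left(-12,-13 \right)} \right)} - 65444} = \frac{1}{- 56 \left(-8 - 56\right) - 65444} = \frac{1}{\left(-56\right) \left(-64\right) - 65444} = \frac{1}{3584 - 65444} = \frac{1}{-61860} = - \frac{1}{61860}$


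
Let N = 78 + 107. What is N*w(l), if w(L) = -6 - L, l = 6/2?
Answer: -1665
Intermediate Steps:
l = 3 (l = 6*(½) = 3)
N = 185
N*w(l) = 185*(-6 - 1*3) = 185*(-6 - 3) = 185*(-9) = -1665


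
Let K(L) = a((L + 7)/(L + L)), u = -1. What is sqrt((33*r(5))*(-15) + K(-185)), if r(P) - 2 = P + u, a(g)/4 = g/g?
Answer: I*sqrt(2966) ≈ 54.461*I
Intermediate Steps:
a(g) = 4 (a(g) = 4*(g/g) = 4*1 = 4)
r(P) = 1 + P (r(P) = 2 + (P - 1) = 2 + (-1 + P) = 1 + P)
K(L) = 4
sqrt((33*r(5))*(-15) + K(-185)) = sqrt((33*(1 + 5))*(-15) + 4) = sqrt((33*6)*(-15) + 4) = sqrt(198*(-15) + 4) = sqrt(-2970 + 4) = sqrt(-2966) = I*sqrt(2966)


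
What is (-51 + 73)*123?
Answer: 2706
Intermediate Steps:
(-51 + 73)*123 = 22*123 = 2706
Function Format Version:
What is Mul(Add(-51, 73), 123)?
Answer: 2706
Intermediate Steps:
Mul(Add(-51, 73), 123) = Mul(22, 123) = 2706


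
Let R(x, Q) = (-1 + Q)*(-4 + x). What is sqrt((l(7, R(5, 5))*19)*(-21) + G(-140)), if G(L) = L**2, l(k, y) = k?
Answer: 49*sqrt(7) ≈ 129.64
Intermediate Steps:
sqrt((l(7, R(5, 5))*19)*(-21) + G(-140)) = sqrt((7*19)*(-21) + (-140)**2) = sqrt(133*(-21) + 19600) = sqrt(-2793 + 19600) = sqrt(16807) = 49*sqrt(7)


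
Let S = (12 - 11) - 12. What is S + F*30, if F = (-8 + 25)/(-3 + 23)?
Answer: 29/2 ≈ 14.500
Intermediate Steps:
S = -11 (S = 1 - 12 = -11)
F = 17/20 ≈ 0.85000
S + F*30 = -11 + (17/20)*30 = -11 + 51/2 = 29/2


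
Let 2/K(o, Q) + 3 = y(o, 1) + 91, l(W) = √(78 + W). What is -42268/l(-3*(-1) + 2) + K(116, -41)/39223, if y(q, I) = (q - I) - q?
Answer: 2/3412401 - 42268*√83/83 ≈ -4639.5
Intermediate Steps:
y(q, I) = -I
K(o, Q) = 2/87 (K(o, Q) = 2/(-3 + (-1*1 + 91)) = 2/(-3 + (-1 + 91)) = 2/(-3 + 90) = 2/87)
-42268/l(-3*(-1) + 2) + K(116, -41)/39223 = -42268/√(78 + (-3*(-1) + 2)) + (2/87)/39223 = -42268/√(78 + (3 + 2)) + (2/87)*(1/39223) = -42268/√(78 + 5) + 2/3412401 = -42268*√83/83 + 2/3412401 = 2/3412401 - 42268*√83/83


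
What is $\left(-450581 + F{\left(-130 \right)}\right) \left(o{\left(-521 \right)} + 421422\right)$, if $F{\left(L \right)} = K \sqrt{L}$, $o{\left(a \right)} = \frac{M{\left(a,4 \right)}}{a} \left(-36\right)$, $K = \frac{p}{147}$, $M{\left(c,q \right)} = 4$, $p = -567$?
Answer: $- \frac{98930017644486}{521} - \frac{846878166 i \sqrt{130}}{521} \approx -1.8988 \cdot 10^{11} - 1.8533 \cdot 10^{7} i$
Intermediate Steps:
$K = - \frac{27}{7}$ ($K = - \frac{567}{147} = \left(-567\right) \frac{1}{147} = - \frac{27}{7} \approx -3.8571$)
$o{\left(a \right)} = - \frac{144}{a}$ ($o{\left(a \right)} = \frac{4}{a} \left(-36\right) = - \frac{144}{a}$)
$F{\left(L \right)} = - \frac{27 \sqrt{L}}{7}$
$\left(-450581 + F{\left(-130 \right)}\right) \left(o{\left(-521 \right)} + 421422\right) = \left(-450581 - \frac{27 \sqrt{-130}}{7}\right) \left(- \frac{144}{-521} + 421422\right) = \left(-450581 - \frac{27 i \sqrt{130}}{7}\right) \left(\left(-144\right) \left(- \frac{1}{521}\right) + 421422\right) = \left(-450581 - \frac{27 i \sqrt{130}}{7}\right) \left(\frac{144}{521} + 421422\right) = \left(-450581 - \frac{27 i \sqrt{130}}{7}\right) \frac{219561006}{521} = - \frac{98930017644486}{521} - \frac{846878166 i \sqrt{130}}{521}$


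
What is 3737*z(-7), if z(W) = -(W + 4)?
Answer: 11211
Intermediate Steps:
z(W) = -4 - W (z(W) = -(4 + W) = -4 - W)
3737*z(-7) = 3737*(-4 - 1*(-7)) = 3737*(-4 + 7) = 3737*3 = 11211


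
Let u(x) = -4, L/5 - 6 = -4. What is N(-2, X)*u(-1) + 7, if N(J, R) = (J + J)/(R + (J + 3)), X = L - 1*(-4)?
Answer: 121/15 ≈ 8.0667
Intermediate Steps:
L = 10 (L = 30 + 5*(-4) = 30 - 20 = 10)
X = 14 (X = 10 - 1*(-4) = 10 + 4 = 14)
N(J, R) = 2*J/(3 + J + R) (N(J, R) = (2*J)/(R + (3 + J)) = (2*J)/(3 + J + R) = 2*J/(3 + J + R))
N(-2, X)*u(-1) + 7 = (2*(-2)/(3 - 2 + 14))*(-4) + 7 = (2*(-2)/15)*(-4) + 7 = (2*(-2)*(1/15))*(-4) + 7 = -4/15*(-4) + 7 = 16/15 + 7 = 121/15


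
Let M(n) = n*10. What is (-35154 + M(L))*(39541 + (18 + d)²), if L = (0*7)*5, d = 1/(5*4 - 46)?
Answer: -473661568485/338 ≈ -1.4014e+9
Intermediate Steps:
d = -1/26 (d = 1/(20 - 46) = 1/(-26) = -1/26 ≈ -0.038462)
L = 0 (L = 0*5 = 0)
M(n) = 10*n
(-35154 + M(L))*(39541 + (18 + d)²) = (-35154 + 10*0)*(39541 + (18 - 1/26)²) = (-35154 + 0)*(39541 + (467/26)²) = -35154*(39541 + 218089/676) = -35154*26947805/676 = -473661568485/338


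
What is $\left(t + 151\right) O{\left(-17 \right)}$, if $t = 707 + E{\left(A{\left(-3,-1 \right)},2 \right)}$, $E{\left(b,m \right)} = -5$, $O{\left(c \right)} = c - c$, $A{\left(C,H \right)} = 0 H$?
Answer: $0$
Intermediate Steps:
$A{\left(C,H \right)} = 0$
$O{\left(c \right)} = 0$
$t = 702$ ($t = 707 - 5 = 702$)
$\left(t + 151\right) O{\left(-17 \right)} = \left(702 + 151\right) 0 = 853 \cdot 0 = 0$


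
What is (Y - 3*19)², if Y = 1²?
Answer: 3136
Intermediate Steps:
Y = 1
(Y - 3*19)² = (1 - 3*19)² = (1 - 57)² = (-56)² = 3136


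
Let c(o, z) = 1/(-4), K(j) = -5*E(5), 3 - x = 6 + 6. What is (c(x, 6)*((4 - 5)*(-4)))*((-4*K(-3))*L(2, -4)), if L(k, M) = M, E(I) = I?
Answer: 400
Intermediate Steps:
x = -9 (x = 3 - (6 + 6) = 3 - 1*12 = 3 - 12 = -9)
K(j) = -25 (K(j) = -5*5 = -25)
c(o, z) = -¼
(c(x, 6)*((4 - 5)*(-4)))*((-4*K(-3))*L(2, -4)) = (-(4 - 5)*(-4)/4)*(-4*(-25)*(-4)) = (-(-1)*(-4)/4)*(100*(-4)) = -¼*4*(-400) = -1*(-400) = 400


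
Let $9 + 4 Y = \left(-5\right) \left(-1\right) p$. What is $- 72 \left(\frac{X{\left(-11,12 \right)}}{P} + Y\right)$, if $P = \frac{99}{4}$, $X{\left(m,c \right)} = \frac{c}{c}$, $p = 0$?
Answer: $\frac{1750}{11} \approx 159.09$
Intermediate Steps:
$X{\left(m,c \right)} = 1$
$Y = - \frac{9}{4}$ ($Y = - \frac{9}{4} + \frac{\left(-5\right) \left(-1\right) 0}{4} = - \frac{9}{4} + \frac{5 \cdot 0}{4} = - \frac{9}{4} + \frac{1}{4} \cdot 0 = - \frac{9}{4} + 0 = - \frac{9}{4} \approx -2.25$)
$P = \frac{99}{4}$ ($P = 99 \cdot \frac{1}{4} = \frac{99}{4} \approx 24.75$)
$- 72 \left(\frac{X{\left(-11,12 \right)}}{P} + Y\right) = - 72 \left(1 \frac{1}{\frac{99}{4}} - \frac{9}{4}\right) = - 72 \left(1 \cdot \frac{4}{99} - \frac{9}{4}\right) = - 72 \left(\frac{4}{99} - \frac{9}{4}\right) = \left(-72\right) \left(- \frac{875}{396}\right) = \frac{1750}{11}$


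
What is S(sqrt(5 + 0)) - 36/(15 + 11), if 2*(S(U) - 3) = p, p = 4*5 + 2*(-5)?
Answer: 86/13 ≈ 6.6154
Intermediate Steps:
p = 10 (p = 20 - 10 = 10)
S(U) = 8 (S(U) = 3 + (1/2)*10 = 3 + 5 = 8)
S(sqrt(5 + 0)) - 36/(15 + 11) = 8 - 36/(15 + 11) = 8 - 36/26 = 8 + (1/26)*(-36) = 8 - 18/13 = 86/13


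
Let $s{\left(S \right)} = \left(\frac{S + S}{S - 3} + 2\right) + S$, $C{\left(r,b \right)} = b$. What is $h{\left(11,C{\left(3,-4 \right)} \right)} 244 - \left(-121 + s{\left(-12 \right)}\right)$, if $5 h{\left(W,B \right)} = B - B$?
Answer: $\frac{647}{5} \approx 129.4$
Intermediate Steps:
$h{\left(W,B \right)} = 0$ ($h{\left(W,B \right)} = \frac{B - B}{5} = \frac{1}{5} \cdot 0 = 0$)
$s{\left(S \right)} = 2 + S + \frac{2 S}{-3 + S}$ ($s{\left(S \right)} = \left(\frac{2 S}{-3 + S} + 2\right) + S = \left(2 + \frac{2 S}{-3 + S}\right) + S = 2 + S + \frac{2 S}{-3 + S}$)
$h{\left(11,C{\left(3,-4 \right)} \right)} 244 - \left(-121 + s{\left(-12 \right)}\right) = 0 \cdot 244 + \left(121 - \frac{-6 - 12 + \left(-12\right)^{2}}{-3 - 12}\right) = 0 + \left(121 - \frac{-6 - 12 + 144}{-15}\right) = 0 + \left(121 - \left(- \frac{1}{15}\right) 126\right) = 0 + \left(121 - - \frac{42}{5}\right) = 0 + \left(121 + \frac{42}{5}\right) = 0 + \frac{647}{5} = \frac{647}{5}$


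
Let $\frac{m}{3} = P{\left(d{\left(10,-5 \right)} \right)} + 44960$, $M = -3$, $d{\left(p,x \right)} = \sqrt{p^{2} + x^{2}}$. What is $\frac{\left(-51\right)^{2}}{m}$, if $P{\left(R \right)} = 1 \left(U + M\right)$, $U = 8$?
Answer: $\frac{51}{2645} \approx 0.019282$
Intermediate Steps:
$P{\left(R \right)} = 5$ ($P{\left(R \right)} = 1 \left(8 - 3\right) = 1 \cdot 5 = 5$)
$m = 134895$ ($m = 3 \left(5 + 44960\right) = 3 \cdot 44965 = 134895$)
$\frac{\left(-51\right)^{2}}{m} = \frac{\left(-51\right)^{2}}{134895} = 2601 \cdot \frac{1}{134895} = \frac{51}{2645}$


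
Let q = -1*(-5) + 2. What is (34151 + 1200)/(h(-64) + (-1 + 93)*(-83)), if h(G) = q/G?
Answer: -2262464/488711 ≈ -4.6295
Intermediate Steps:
q = 7 (q = 5 + 2 = 7)
h(G) = 7/G
(34151 + 1200)/(h(-64) + (-1 + 93)*(-83)) = (34151 + 1200)/(7/(-64) + (-1 + 93)*(-83)) = 35351/(7*(-1/64) + 92*(-83)) = 35351/(-7/64 - 7636) = 35351/(-488711/64) = 35351*(-64/488711) = -2262464/488711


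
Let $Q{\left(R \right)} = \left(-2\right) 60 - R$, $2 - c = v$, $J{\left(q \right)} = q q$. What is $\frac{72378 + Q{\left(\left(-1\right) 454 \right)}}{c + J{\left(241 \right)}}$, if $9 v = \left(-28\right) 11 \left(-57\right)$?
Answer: $\frac{218136}{168397} \approx 1.2954$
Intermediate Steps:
$J{\left(q \right)} = q^{2}$
$v = \frac{5852}{3}$ ($v = \frac{\left(-28\right) 11 \left(-57\right)}{9} = \frac{\left(-308\right) \left(-57\right)}{9} = \frac{1}{9} \cdot 17556 = \frac{5852}{3} \approx 1950.7$)
$c = - \frac{5846}{3}$ ($c = 2 - \frac{5852}{3} = - \frac{5846}{3} \approx -1948.7$)
$Q{\left(R \right)} = -120 - R$
$\frac{72378 + Q{\left(\left(-1\right) 454 \right)}}{c + J{\left(241 \right)}} = \frac{72378 - \left(120 - 454\right)}{- \frac{5846}{3} + 241^{2}} = \frac{72378 - -334}{- \frac{5846}{3} + 58081} = \frac{72378 + \left(-120 + 454\right)}{\frac{168397}{3}} = \left(72378 + 334\right) \frac{3}{168397} = 72712 \cdot \frac{3}{168397} = \frac{218136}{168397}$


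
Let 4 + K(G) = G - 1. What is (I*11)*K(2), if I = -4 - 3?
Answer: 231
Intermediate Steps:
K(G) = -5 + G (K(G) = -4 + (G - 1) = -4 + (-1 + G) = -5 + G)
I = -7
(I*11)*K(2) = (-7*11)*(-5 + 2) = -77*(-3) = 231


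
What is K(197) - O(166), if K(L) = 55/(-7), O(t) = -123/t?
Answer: -8269/1162 ≈ -7.1162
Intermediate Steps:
K(L) = -55/7 (K(L) = 55*(-⅐) = -55/7)
K(197) - O(166) = -55/7 - (-123)/166 = -55/7 - 1*(-123/166) = -55/7 + 123/166 = -8269/1162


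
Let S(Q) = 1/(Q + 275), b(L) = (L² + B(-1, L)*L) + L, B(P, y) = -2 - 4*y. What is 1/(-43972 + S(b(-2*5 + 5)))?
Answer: -205/9014259 ≈ -2.2742e-5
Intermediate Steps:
b(L) = L + L² + L*(-2 - 4*L) (b(L) = (L² + (-2 - 4*L)*L) + L = (L² + L*(-2 - 4*L)) + L = L + L² + L*(-2 - 4*L))
S(Q) = 1/(275 + Q)
1/(-43972 + S(b(-2*5 + 5))) = 1/(-43972 + 1/(275 + (-2*5 + 5)*(-1 - 3*(-2*5 + 5)))) = 1/(-43972 + 1/(275 + (-10 + 5)*(-1 - 3*(-10 + 5)))) = 1/(-43972 + 1/(275 - 5*(-1 - 3*(-5)))) = 1/(-43972 + 1/(275 - 5*(-1 + 15))) = 1/(-43972 + 1/(275 - 5*14)) = 1/(-43972 + 1/(275 - 70)) = 1/(-43972 + 1/205) = 1/(-9014259/205) = -205/9014259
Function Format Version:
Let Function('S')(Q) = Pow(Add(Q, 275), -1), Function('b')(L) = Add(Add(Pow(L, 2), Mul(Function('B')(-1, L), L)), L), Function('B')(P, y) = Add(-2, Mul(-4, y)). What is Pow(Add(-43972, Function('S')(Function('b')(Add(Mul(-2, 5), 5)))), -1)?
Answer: Rational(-205, 9014259) ≈ -2.2742e-5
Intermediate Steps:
Function('b')(L) = Add(L, Pow(L, 2), Mul(L, Add(-2, Mul(-4, L)))) (Function('b')(L) = Add(Add(Pow(L, 2), Mul(Add(-2, Mul(-4, L)), L)), L) = Add(Add(Pow(L, 2), Mul(L, Add(-2, Mul(-4, L)))), L) = Add(L, Pow(L, 2), Mul(L, Add(-2, Mul(-4, L)))))
Function('S')(Q) = Pow(Add(275, Q), -1)
Pow(Add(-43972, Function('S')(Function('b')(Add(Mul(-2, 5), 5)))), -1) = Pow(Add(-43972, Pow(Add(275, Mul(Add(Mul(-2, 5), 5), Add(-1, Mul(-3, Add(Mul(-2, 5), 5))))), -1)), -1) = Pow(Add(-43972, Pow(Add(275, Mul(Add(-10, 5), Add(-1, Mul(-3, Add(-10, 5))))), -1)), -1) = Pow(Add(-43972, Pow(Add(275, Mul(-5, Add(-1, Mul(-3, -5)))), -1)), -1) = Pow(Add(-43972, Pow(Add(275, Mul(-5, Add(-1, 15))), -1)), -1) = Pow(Add(-43972, Pow(Add(275, Mul(-5, 14)), -1)), -1) = Pow(Add(-43972, Pow(Add(275, -70), -1)), -1) = Pow(Add(-43972, Pow(205, -1)), -1) = Pow(Add(-43972, Rational(1, 205)), -1) = Pow(Rational(-9014259, 205), -1) = Rational(-205, 9014259)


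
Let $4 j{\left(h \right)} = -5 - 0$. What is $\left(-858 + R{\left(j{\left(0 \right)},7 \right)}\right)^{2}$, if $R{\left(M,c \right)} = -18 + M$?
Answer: $\frac{12313081}{16} \approx 7.6957 \cdot 10^{5}$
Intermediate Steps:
$j{\left(h \right)} = - \frac{5}{4}$ ($j{\left(h \right)} = \frac{-5 - 0}{4} = \frac{-5 + 0}{4} = \frac{1}{4} \left(-5\right) = - \frac{5}{4}$)
$\left(-858 + R{\left(j{\left(0 \right)},7 \right)}\right)^{2} = \left(-858 - \frac{77}{4}\right)^{2} = \left(- \frac{3509}{4}\right)^{2} = \frac{12313081}{16}$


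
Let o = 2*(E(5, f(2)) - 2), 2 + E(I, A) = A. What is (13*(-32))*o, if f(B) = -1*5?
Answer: 7488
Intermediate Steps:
f(B) = -5
E(I, A) = -2 + A
o = -18 (o = 2*((-2 - 5) - 2) = 2*(-7 - 2) = 2*(-9) = -18)
(13*(-32))*o = (13*(-32))*(-18) = -416*(-18) = 7488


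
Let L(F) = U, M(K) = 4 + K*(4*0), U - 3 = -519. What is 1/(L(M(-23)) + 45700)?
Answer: 1/45184 ≈ 2.2132e-5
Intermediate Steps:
U = -516 (U = 3 - 519 = -516)
M(K) = 4 (M(K) = 4 + K*0 = 4 + 0 = 4)
L(F) = -516
1/(L(M(-23)) + 45700) = 1/(-516 + 45700) = 1/45184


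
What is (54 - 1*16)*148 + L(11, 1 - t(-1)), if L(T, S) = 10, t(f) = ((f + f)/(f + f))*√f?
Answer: 5634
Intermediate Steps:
t(f) = √f (t(f) = ((2*f)/((2*f)))*√f = ((2*f)*(1/(2*f)))*√f = 1*√f = √f)
(54 - 1*16)*148 + L(11, 1 - t(-1)) = (54 - 1*16)*148 + 10 = (54 - 16)*148 + 10 = 38*148 + 10 = 5624 + 10 = 5634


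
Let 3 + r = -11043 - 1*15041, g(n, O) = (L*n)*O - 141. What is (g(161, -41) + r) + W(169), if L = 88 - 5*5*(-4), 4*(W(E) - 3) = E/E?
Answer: -5068851/4 ≈ -1.2672e+6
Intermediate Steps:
W(E) = 13/4 (W(E) = 3 + (E/E)/4 = 3 + (¼)*1 = 3 + ¼ = 13/4)
L = 188 (L = 88 - 25*(-4) = 88 - 1*(-100) = 88 + 100 = 188)
g(n, O) = -141 + 188*O*n (g(n, O) = (188*n)*O - 141 = 188*O*n - 141 = -141 + 188*O*n)
r = -26087 (r = -3 + (-11043 - 1*15041) = -3 + (-11043 - 15041) = -3 - 26084 = -26087)
(g(161, -41) + r) + W(169) = ((-141 + 188*(-41)*161) - 26087) + 13/4 = ((-141 - 1240988) - 26087) + 13/4 = (-1241129 - 26087) + 13/4 = -1267216 + 13/4 = -5068851/4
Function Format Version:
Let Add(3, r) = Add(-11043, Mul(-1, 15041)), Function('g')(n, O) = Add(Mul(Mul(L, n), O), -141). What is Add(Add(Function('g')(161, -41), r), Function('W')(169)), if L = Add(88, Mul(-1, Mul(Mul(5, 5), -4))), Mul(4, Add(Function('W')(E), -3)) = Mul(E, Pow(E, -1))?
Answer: Rational(-5068851, 4) ≈ -1.2672e+6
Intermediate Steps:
Function('W')(E) = Rational(13, 4) (Function('W')(E) = Add(3, Mul(Rational(1, 4), Mul(E, Pow(E, -1)))) = Add(3, Mul(Rational(1, 4), 1)) = Add(3, Rational(1, 4)) = Rational(13, 4))
L = 188 (L = Add(88, Mul(-1, Mul(25, -4))) = Add(88, Mul(-1, -100)) = Add(88, 100) = 188)
Function('g')(n, O) = Add(-141, Mul(188, O, n)) (Function('g')(n, O) = Add(Mul(Mul(188, n), O), -141) = Add(Mul(188, O, n), -141) = Add(-141, Mul(188, O, n)))
r = -26087 (r = Add(-3, Add(-11043, Mul(-1, 15041))) = Add(-3, Add(-11043, -15041)) = Add(-3, -26084) = -26087)
Add(Add(Function('g')(161, -41), r), Function('W')(169)) = Add(Add(Add(-141, Mul(188, -41, 161)), -26087), Rational(13, 4)) = Add(Add(Add(-141, -1240988), -26087), Rational(13, 4)) = Add(Add(-1241129, -26087), Rational(13, 4)) = Add(-1267216, Rational(13, 4)) = Rational(-5068851, 4)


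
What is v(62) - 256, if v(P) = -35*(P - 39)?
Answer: -1061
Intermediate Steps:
v(P) = 1365 - 35*P (v(P) = -35*(-39 + P) = 1365 - 35*P)
v(62) - 256 = (1365 - 35*62) - 256 = (1365 - 2170) - 256 = -805 - 256 = -1061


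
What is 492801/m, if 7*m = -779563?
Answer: -3449607/779563 ≈ -4.4250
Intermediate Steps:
m = -779563/7 (m = (⅐)*(-779563) = -779563/7 ≈ -1.1137e+5)
492801/m = 492801/(-779563/7) = 492801*(-7/779563) = -3449607/779563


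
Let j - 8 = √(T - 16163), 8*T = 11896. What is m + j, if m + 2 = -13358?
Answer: -13352 + 2*I*√3669 ≈ -13352.0 + 121.14*I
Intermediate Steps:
T = 1487 (T = (⅛)*11896 = 1487)
m = -13360 (m = -2 - 13358 = -13360)
j = 8 + 2*I*√3669 (j = 8 + √(1487 - 16163) = 8 + √(-14676) = 8 + 2*I*√3669 ≈ 8.0 + 121.14*I)
m + j = -13360 + (8 + 2*I*√3669) = -13352 + 2*I*√3669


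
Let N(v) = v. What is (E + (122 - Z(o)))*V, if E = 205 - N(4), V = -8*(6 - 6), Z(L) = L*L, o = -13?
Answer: 0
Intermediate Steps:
Z(L) = L²
V = 0 (V = -8*0 = 0)
E = 201 (E = 205 - 1*4 = 205 - 4 = 201)
(E + (122 - Z(o)))*V = (201 + (122 - 1*(-13)²))*0 = (201 + (122 - 1*169))*0 = (201 + (122 - 169))*0 = (201 - 47)*0 = 154*0 = 0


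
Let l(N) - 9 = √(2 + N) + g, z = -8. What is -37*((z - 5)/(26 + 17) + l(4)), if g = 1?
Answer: -15429/43 - 37*√6 ≈ -449.45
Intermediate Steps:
l(N) = 10 + √(2 + N) (l(N) = 9 + (√(2 + N) + 1) = 9 + (1 + √(2 + N)) = 10 + √(2 + N))
-37*((z - 5)/(26 + 17) + l(4)) = -37*((-8 - 5)/(26 + 17) + (10 + √(2 + 4))) = -37*(-13/43 + (10 + √6)) = -37*(417/43 + √6) = -15429/43 - 37*√6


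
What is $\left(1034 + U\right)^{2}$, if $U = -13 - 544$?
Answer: $227529$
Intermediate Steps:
$U = -557$ ($U = -13 - 544 = -557$)
$\left(1034 + U\right)^{2} = \left(1034 - 557\right)^{2} = 477^{2} = 227529$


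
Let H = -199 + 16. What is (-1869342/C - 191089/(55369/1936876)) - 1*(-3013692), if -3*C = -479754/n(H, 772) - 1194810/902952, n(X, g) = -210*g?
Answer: -329077313421386654/1354212178181 ≈ -2.4300e+5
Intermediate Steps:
H = -183
C = -415785133/762430095 (C = -(-479754/((-210*772)) - 1194810/902952)/3 = -(-479754/(-162120) - 1194810*1/902952)/3 = -(-479754*(-1/162120) - 199135/150492)/3 = -(79959/27020 - 199135/150492)/3 = -⅓*415785133/254143365 = -415785133/762430095 ≈ -0.54534)
(-1869342/C - 191089/(55369/1936876)) - 1*(-3013692) = (-1869342/(-415785133/762430095) - 191089/(55369/1936876)) - 1*(-3013692) = (-1869342*(-762430095/415785133) - 191089/(55369*(1/1936876))) + 3013692 = (1425242598647490/415785133 - 191089/55369/1936876) + 3013692 = (1425242598647490/415785133 - 191089*1936876/55369) + 3013692 = (1425242598647490/415785133 - 370115697964/55369) + 3013692 = -4410255721108040906/1354212178181 + 3013692 = -329077313421386654/1354212178181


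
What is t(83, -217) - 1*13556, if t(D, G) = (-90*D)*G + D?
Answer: 1607517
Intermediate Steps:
t(D, G) = D - 90*D*G (t(D, G) = -90*D*G + D = D - 90*D*G)
t(83, -217) - 1*13556 = 83*(1 - 90*(-217)) - 1*13556 = 83*(1 + 19530) - 13556 = 83*19531 - 13556 = 1621073 - 13556 = 1607517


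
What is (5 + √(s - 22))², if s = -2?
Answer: 1 + 20*I*√6 ≈ 1.0 + 48.99*I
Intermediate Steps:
(5 + √(s - 22))² = (5 + √(-2 - 22))² = (5 + √(-24))² = (5 + 2*I*√6)²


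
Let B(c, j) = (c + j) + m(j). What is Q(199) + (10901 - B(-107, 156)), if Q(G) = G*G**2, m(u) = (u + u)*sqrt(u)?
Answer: 7891451 - 624*sqrt(39) ≈ 7.8876e+6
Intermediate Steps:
m(u) = 2*u**(3/2) (m(u) = (2*u)*sqrt(u) = 2*u**(3/2))
B(c, j) = c + j + 2*j**(3/2) (B(c, j) = (c + j) + 2*j**(3/2) = c + j + 2*j**(3/2))
Q(G) = G**3
Q(199) + (10901 - B(-107, 156)) = 199**3 + (10901 - (-107 + 156 + 2*156**(3/2))) = 7880599 + (10901 - (-107 + 156 + 2*(312*sqrt(39)))) = 7880599 + (10901 - (-107 + 156 + 624*sqrt(39))) = 7880599 + (10901 - (49 + 624*sqrt(39))) = 7880599 + (10901 + (-49 - 624*sqrt(39))) = 7880599 + (10852 - 624*sqrt(39)) = 7891451 - 624*sqrt(39)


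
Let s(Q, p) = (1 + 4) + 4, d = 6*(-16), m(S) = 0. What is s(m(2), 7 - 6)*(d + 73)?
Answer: -207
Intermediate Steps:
d = -96
s(Q, p) = 9 (s(Q, p) = 5 + 4 = 9)
s(m(2), 7 - 6)*(d + 73) = 9*(-96 + 73) = 9*(-23) = -207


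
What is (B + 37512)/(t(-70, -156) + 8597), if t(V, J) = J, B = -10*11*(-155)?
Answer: 54562/8441 ≈ 6.4639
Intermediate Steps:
B = 17050 (B = -110*(-155) = 17050)
(B + 37512)/(t(-70, -156) + 8597) = (17050 + 37512)/(-156 + 8597) = 54562/8441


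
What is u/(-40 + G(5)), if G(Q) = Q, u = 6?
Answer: -6/35 ≈ -0.17143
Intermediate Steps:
u/(-40 + G(5)) = 6/(-40 + 5) = 6/(-35) = 6*(-1/35) = -6/35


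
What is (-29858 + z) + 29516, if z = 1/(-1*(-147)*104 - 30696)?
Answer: -5269537/15408 ≈ -342.00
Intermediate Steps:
z = -1/15408 (z = 1/(147*104 - 30696) = 1/(15288 - 30696) = 1/(-15408) = -1/15408 ≈ -6.4901e-5)
(-29858 + z) + 29516 = (-29858 - 1/15408) + 29516 = -460052065/15408 + 29516 = -5269537/15408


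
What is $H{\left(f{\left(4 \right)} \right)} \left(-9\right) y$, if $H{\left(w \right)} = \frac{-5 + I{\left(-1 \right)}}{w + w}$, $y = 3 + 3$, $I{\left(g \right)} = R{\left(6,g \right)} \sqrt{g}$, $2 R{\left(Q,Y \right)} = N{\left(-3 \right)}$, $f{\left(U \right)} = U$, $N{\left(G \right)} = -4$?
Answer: $\frac{135}{4} + \frac{27 i}{2} \approx 33.75 + 13.5 i$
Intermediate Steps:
$R{\left(Q,Y \right)} = -2$ ($R{\left(Q,Y \right)} = \frac{1}{2} \left(-4\right) = -2$)
$I{\left(g \right)} = - 2 \sqrt{g}$
$y = 6$
$H{\left(w \right)} = \frac{-5 - 2 i}{2 w}$ ($H{\left(w \right)} = \frac{-5 - 2 \sqrt{-1}}{w + w} = \frac{-5 - 2 i}{2 w}$)
$H{\left(f{\left(4 \right)} \right)} \left(-9\right) y = \frac{- \frac{5}{2} - i}{4} \left(-9\right) 6 = \left(- \frac{5}{8} - \frac{i}{4}\right) \left(-9\right) 6 = \left(\frac{45}{8} + \frac{9 i}{4}\right) 6 = \frac{135}{4} + \frac{27 i}{2}$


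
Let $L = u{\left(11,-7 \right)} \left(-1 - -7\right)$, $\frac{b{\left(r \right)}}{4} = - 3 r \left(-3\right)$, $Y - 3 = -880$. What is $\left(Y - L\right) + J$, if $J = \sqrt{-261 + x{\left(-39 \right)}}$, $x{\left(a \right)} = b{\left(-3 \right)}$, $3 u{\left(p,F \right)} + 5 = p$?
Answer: $-889 + 3 i \sqrt{41} \approx -889.0 + 19.209 i$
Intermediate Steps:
$u{\left(p,F \right)} = - \frac{5}{3} + \frac{p}{3}$
$Y = -877$ ($Y = 3 - 880 = -877$)
$b{\left(r \right)} = 36 r$ ($b{\left(r \right)} = 4 - 3 r \left(-3\right) = 4 \cdot 9 r = 36 r$)
$L = 12$ ($L = \left(- \frac{5}{3} + \frac{1}{3} \cdot 11\right) \left(-1 - -7\right) = \left(- \frac{5}{3} + \frac{11}{3}\right) \left(-1 + 7\right) = 2 \cdot 6 = 12$)
$x{\left(a \right)} = -108$ ($x{\left(a \right)} = 36 \left(-3\right) = -108$)
$J = 3 i \sqrt{41}$ ($J = \sqrt{-261 - 108} = \sqrt{-369} = 3 i \sqrt{41} \approx 19.209 i$)
$\left(Y - L\right) + J = \left(-877 - 12\right) + 3 i \sqrt{41} = -889 + 3 i \sqrt{41}$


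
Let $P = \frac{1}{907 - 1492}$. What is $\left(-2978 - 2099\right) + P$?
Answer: $- \frac{2970046}{585} \approx -5077.0$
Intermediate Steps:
$P = - \frac{1}{585}$ ($P = \frac{1}{-585} = - \frac{1}{585} \approx -0.0017094$)
$\left(-2978 - 2099\right) + P = \left(-2978 - 2099\right) - \frac{1}{585} = -5077 - \frac{1}{585} = - \frac{2970046}{585}$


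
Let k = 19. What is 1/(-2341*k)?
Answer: -1/44479 ≈ -2.2483e-5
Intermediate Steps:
1/(-2341*k) = 1/(-2341*19) = 1/(-44479) = -1/44479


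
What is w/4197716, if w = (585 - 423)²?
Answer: 6561/1049429 ≈ 0.0062520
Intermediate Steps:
w = 26244 (w = 162² = 26244)
w/4197716 = 26244/4197716 = 26244*(1/4197716) = 6561/1049429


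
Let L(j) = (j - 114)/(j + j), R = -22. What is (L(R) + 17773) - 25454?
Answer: -84457/11 ≈ -7677.9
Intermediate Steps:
L(j) = (-114 + j)/(2*j) (L(j) = (-114 + j)/((2*j)) = (-114 + j)*(1/(2*j)) = (-114 + j)/(2*j))
(L(R) + 17773) - 25454 = ((1/2)*(-114 - 22)/(-22) + 17773) - 25454 = ((1/2)*(-1/22)*(-136) + 17773) - 25454 = (34/11 + 17773) - 25454 = 195537/11 - 25454 = -84457/11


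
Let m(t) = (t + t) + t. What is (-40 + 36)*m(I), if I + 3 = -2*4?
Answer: 132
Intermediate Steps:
I = -11 (I = -3 - 2*4 = -3 - 8 = -11)
m(t) = 3*t (m(t) = 2*t + t = 3*t)
(-40 + 36)*m(I) = (-40 + 36)*(3*(-11)) = -4*(-33) = 132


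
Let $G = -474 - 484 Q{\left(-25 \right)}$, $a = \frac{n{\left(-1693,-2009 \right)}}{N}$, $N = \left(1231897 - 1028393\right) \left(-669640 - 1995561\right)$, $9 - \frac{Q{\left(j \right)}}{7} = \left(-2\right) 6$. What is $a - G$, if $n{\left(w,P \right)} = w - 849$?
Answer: $\frac{19423136671791815}{271189532152} \approx 71622.0$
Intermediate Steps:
$Q{\left(j \right)} = 147$ ($Q{\left(j \right)} = 63 - 7 \left(\left(-2\right) 6\right) = 63 - -84 = 63 + 84 = 147$)
$n{\left(w,P \right)} = -849 + w$
$N = -542379064304$ ($N = 203504 \left(-2665201\right) = -542379064304$)
$a = \frac{1271}{271189532152}$ ($a = \frac{-849 - 1693}{-542379064304} = \left(-2542\right) \left(- \frac{1}{542379064304}\right) = \frac{1271}{271189532152} \approx 4.6868 \cdot 10^{-9}$)
$G = -71622$ ($G = -474 - 71148 = -71622$)
$a - G = \frac{1271}{271189532152} - -71622 = \frac{1271}{271189532152} + 71622 = \frac{19423136671791815}{271189532152}$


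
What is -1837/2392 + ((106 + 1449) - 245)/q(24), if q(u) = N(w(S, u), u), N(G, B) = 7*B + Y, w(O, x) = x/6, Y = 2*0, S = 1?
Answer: 353113/50232 ≈ 7.0296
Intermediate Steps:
Y = 0
w(O, x) = x/6 (w(O, x) = x*(1/6) = x/6)
N(G, B) = 7*B (N(G, B) = 7*B + 0 = 7*B)
q(u) = 7*u
-1837/2392 + ((106 + 1449) - 245)/q(24) = -1837/2392 + ((106 + 1449) - 245)/((7*24)) = -1837*1/2392 + (1555 - 245)/168 = -1837/2392 + 1310*(1/168) = -1837/2392 + 655/84 = 353113/50232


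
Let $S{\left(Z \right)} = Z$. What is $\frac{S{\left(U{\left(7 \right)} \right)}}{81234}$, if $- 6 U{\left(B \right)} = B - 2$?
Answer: $- \frac{5}{487404} \approx -1.0258 \cdot 10^{-5}$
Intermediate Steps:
$U{\left(B \right)} = \frac{1}{3} - \frac{B}{6}$ ($U{\left(B \right)} = - \frac{B - 2}{6} = - \frac{-2 + B}{6} = \frac{1}{3} - \frac{B}{6}$)
$\frac{S{\left(U{\left(7 \right)} \right)}}{81234} = \frac{\frac{1}{3} - \frac{7}{6}}{81234} = \left(\frac{1}{3} - \frac{7}{6}\right) \frac{1}{81234} = \left(- \frac{5}{6}\right) \frac{1}{81234} = - \frac{5}{487404}$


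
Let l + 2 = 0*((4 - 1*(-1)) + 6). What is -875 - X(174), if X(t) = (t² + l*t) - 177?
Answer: -30626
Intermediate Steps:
l = -2 (l = -2 + 0*((4 - 1*(-1)) + 6) = -2 + 0*((4 + 1) + 6) = -2 + 0*(5 + 6) = -2 + 0*11 = -2 + 0 = -2)
X(t) = -177 + t² - 2*t (X(t) = (t² - 2*t) - 177 = -177 + t² - 2*t)
-875 - X(174) = -875 - (-177 + 174² - 2*174) = -875 - (-177 + 30276 - 348) = -875 - 1*29751 = -875 - 29751 = -30626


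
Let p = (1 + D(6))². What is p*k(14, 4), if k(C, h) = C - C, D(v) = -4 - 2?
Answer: 0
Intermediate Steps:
D(v) = -6
k(C, h) = 0
p = 25 (p = (1 - 6)² = (-5)² = 25)
p*k(14, 4) = 25*0 = 0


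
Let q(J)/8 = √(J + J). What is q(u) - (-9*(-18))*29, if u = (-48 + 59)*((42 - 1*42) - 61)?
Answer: -4698 + 8*I*√1342 ≈ -4698.0 + 293.07*I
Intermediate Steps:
u = -671 (u = 11*((42 - 42) - 61) = 11*(0 - 61) = 11*(-61) = -671)
q(J) = 8*√2*√J (q(J) = 8*√(J + J) = 8*√(2*J) = 8*(√2*√J) = 8*√2*√J)
q(u) - (-9*(-18))*29 = 8*√2*√(-671) - (-9*(-18))*29 = 8*√2*(I*√671) - 162*29 = 8*I*√1342 - 1*4698 = 8*I*√1342 - 4698 = -4698 + 8*I*√1342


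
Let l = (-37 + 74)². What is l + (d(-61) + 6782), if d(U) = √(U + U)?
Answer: 8151 + I*√122 ≈ 8151.0 + 11.045*I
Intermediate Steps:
d(U) = √2*√U (d(U) = √(2*U) = √2*√U)
l = 1369 (l = 37² = 1369)
l + (d(-61) + 6782) = 1369 + (√2*√(-61) + 6782) = 1369 + (√2*(I*√61) + 6782) = 1369 + (I*√122 + 6782) = 1369 + (6782 + I*√122) = 8151 + I*√122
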